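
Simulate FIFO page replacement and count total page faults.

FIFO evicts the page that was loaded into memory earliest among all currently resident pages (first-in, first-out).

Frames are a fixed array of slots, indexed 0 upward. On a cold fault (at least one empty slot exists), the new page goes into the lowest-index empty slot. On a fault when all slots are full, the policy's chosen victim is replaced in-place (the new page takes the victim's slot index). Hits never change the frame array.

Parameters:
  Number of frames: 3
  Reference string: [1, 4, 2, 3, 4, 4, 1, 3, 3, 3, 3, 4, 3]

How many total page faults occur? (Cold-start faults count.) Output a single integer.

Answer: 6

Derivation:
Step 0: ref 1 → FAULT, frames=[1,-,-]
Step 1: ref 4 → FAULT, frames=[1,4,-]
Step 2: ref 2 → FAULT, frames=[1,4,2]
Step 3: ref 3 → FAULT (evict 1), frames=[3,4,2]
Step 4: ref 4 → HIT, frames=[3,4,2]
Step 5: ref 4 → HIT, frames=[3,4,2]
Step 6: ref 1 → FAULT (evict 4), frames=[3,1,2]
Step 7: ref 3 → HIT, frames=[3,1,2]
Step 8: ref 3 → HIT, frames=[3,1,2]
Step 9: ref 3 → HIT, frames=[3,1,2]
Step 10: ref 3 → HIT, frames=[3,1,2]
Step 11: ref 4 → FAULT (evict 2), frames=[3,1,4]
Step 12: ref 3 → HIT, frames=[3,1,4]
Total faults: 6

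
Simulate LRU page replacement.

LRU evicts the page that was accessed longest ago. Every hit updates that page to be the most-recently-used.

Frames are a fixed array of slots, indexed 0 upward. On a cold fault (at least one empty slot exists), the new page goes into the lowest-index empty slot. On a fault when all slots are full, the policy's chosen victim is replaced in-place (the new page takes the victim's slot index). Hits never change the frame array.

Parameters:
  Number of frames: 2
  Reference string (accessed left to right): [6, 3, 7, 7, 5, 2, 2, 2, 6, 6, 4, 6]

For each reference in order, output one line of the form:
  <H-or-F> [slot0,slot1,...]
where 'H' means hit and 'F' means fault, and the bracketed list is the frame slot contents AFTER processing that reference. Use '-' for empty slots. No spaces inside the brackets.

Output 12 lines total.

F [6,-]
F [6,3]
F [7,3]
H [7,3]
F [7,5]
F [2,5]
H [2,5]
H [2,5]
F [2,6]
H [2,6]
F [4,6]
H [4,6]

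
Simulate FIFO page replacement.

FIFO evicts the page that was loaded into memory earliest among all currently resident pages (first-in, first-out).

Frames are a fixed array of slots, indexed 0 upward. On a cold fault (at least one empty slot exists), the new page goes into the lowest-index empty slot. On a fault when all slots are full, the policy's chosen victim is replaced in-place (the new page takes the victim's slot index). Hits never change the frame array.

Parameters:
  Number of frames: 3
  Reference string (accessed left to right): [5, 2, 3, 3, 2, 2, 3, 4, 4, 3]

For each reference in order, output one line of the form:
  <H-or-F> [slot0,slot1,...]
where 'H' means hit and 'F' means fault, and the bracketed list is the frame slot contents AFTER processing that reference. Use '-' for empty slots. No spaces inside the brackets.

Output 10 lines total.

F [5,-,-]
F [5,2,-]
F [5,2,3]
H [5,2,3]
H [5,2,3]
H [5,2,3]
H [5,2,3]
F [4,2,3]
H [4,2,3]
H [4,2,3]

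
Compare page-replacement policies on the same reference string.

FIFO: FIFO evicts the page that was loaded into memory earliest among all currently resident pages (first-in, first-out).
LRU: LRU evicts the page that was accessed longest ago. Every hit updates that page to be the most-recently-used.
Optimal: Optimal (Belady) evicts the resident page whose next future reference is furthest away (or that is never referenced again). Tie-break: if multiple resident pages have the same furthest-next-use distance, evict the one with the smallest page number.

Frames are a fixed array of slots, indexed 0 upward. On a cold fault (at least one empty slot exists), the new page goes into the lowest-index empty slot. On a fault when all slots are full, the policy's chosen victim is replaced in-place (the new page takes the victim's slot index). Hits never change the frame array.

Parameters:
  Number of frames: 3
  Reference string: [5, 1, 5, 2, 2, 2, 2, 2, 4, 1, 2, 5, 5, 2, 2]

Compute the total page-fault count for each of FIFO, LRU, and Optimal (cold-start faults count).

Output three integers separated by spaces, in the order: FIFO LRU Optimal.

--- FIFO ---
  step 0: ref 5 -> FAULT, frames=[5,-,-] (faults so far: 1)
  step 1: ref 1 -> FAULT, frames=[5,1,-] (faults so far: 2)
  step 2: ref 5 -> HIT, frames=[5,1,-] (faults so far: 2)
  step 3: ref 2 -> FAULT, frames=[5,1,2] (faults so far: 3)
  step 4: ref 2 -> HIT, frames=[5,1,2] (faults so far: 3)
  step 5: ref 2 -> HIT, frames=[5,1,2] (faults so far: 3)
  step 6: ref 2 -> HIT, frames=[5,1,2] (faults so far: 3)
  step 7: ref 2 -> HIT, frames=[5,1,2] (faults so far: 3)
  step 8: ref 4 -> FAULT, evict 5, frames=[4,1,2] (faults so far: 4)
  step 9: ref 1 -> HIT, frames=[4,1,2] (faults so far: 4)
  step 10: ref 2 -> HIT, frames=[4,1,2] (faults so far: 4)
  step 11: ref 5 -> FAULT, evict 1, frames=[4,5,2] (faults so far: 5)
  step 12: ref 5 -> HIT, frames=[4,5,2] (faults so far: 5)
  step 13: ref 2 -> HIT, frames=[4,5,2] (faults so far: 5)
  step 14: ref 2 -> HIT, frames=[4,5,2] (faults so far: 5)
  FIFO total faults: 5
--- LRU ---
  step 0: ref 5 -> FAULT, frames=[5,-,-] (faults so far: 1)
  step 1: ref 1 -> FAULT, frames=[5,1,-] (faults so far: 2)
  step 2: ref 5 -> HIT, frames=[5,1,-] (faults so far: 2)
  step 3: ref 2 -> FAULT, frames=[5,1,2] (faults so far: 3)
  step 4: ref 2 -> HIT, frames=[5,1,2] (faults so far: 3)
  step 5: ref 2 -> HIT, frames=[5,1,2] (faults so far: 3)
  step 6: ref 2 -> HIT, frames=[5,1,2] (faults so far: 3)
  step 7: ref 2 -> HIT, frames=[5,1,2] (faults so far: 3)
  step 8: ref 4 -> FAULT, evict 1, frames=[5,4,2] (faults so far: 4)
  step 9: ref 1 -> FAULT, evict 5, frames=[1,4,2] (faults so far: 5)
  step 10: ref 2 -> HIT, frames=[1,4,2] (faults so far: 5)
  step 11: ref 5 -> FAULT, evict 4, frames=[1,5,2] (faults so far: 6)
  step 12: ref 5 -> HIT, frames=[1,5,2] (faults so far: 6)
  step 13: ref 2 -> HIT, frames=[1,5,2] (faults so far: 6)
  step 14: ref 2 -> HIT, frames=[1,5,2] (faults so far: 6)
  LRU total faults: 6
--- Optimal ---
  step 0: ref 5 -> FAULT, frames=[5,-,-] (faults so far: 1)
  step 1: ref 1 -> FAULT, frames=[5,1,-] (faults so far: 2)
  step 2: ref 5 -> HIT, frames=[5,1,-] (faults so far: 2)
  step 3: ref 2 -> FAULT, frames=[5,1,2] (faults so far: 3)
  step 4: ref 2 -> HIT, frames=[5,1,2] (faults so far: 3)
  step 5: ref 2 -> HIT, frames=[5,1,2] (faults so far: 3)
  step 6: ref 2 -> HIT, frames=[5,1,2] (faults so far: 3)
  step 7: ref 2 -> HIT, frames=[5,1,2] (faults so far: 3)
  step 8: ref 4 -> FAULT, evict 5, frames=[4,1,2] (faults so far: 4)
  step 9: ref 1 -> HIT, frames=[4,1,2] (faults so far: 4)
  step 10: ref 2 -> HIT, frames=[4,1,2] (faults so far: 4)
  step 11: ref 5 -> FAULT, evict 1, frames=[4,5,2] (faults so far: 5)
  step 12: ref 5 -> HIT, frames=[4,5,2] (faults so far: 5)
  step 13: ref 2 -> HIT, frames=[4,5,2] (faults so far: 5)
  step 14: ref 2 -> HIT, frames=[4,5,2] (faults so far: 5)
  Optimal total faults: 5

Answer: 5 6 5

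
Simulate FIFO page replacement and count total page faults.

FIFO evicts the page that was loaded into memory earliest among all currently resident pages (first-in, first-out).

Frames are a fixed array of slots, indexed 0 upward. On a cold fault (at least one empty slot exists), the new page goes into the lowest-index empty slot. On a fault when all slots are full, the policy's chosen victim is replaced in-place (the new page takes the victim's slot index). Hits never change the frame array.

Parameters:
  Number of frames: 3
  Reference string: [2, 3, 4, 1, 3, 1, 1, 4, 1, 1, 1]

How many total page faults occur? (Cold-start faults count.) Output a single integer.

Step 0: ref 2 → FAULT, frames=[2,-,-]
Step 1: ref 3 → FAULT, frames=[2,3,-]
Step 2: ref 4 → FAULT, frames=[2,3,4]
Step 3: ref 1 → FAULT (evict 2), frames=[1,3,4]
Step 4: ref 3 → HIT, frames=[1,3,4]
Step 5: ref 1 → HIT, frames=[1,3,4]
Step 6: ref 1 → HIT, frames=[1,3,4]
Step 7: ref 4 → HIT, frames=[1,3,4]
Step 8: ref 1 → HIT, frames=[1,3,4]
Step 9: ref 1 → HIT, frames=[1,3,4]
Step 10: ref 1 → HIT, frames=[1,3,4]
Total faults: 4

Answer: 4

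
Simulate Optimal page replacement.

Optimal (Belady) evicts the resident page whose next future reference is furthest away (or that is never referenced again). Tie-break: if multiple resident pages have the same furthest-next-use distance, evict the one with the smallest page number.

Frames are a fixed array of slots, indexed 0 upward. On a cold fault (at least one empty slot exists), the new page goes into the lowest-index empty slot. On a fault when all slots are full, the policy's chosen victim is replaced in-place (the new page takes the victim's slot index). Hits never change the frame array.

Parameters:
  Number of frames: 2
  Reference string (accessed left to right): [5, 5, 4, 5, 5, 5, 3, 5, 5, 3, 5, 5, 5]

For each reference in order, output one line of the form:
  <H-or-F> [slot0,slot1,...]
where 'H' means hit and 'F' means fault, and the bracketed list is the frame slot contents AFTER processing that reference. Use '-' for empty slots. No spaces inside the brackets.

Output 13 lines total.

F [5,-]
H [5,-]
F [5,4]
H [5,4]
H [5,4]
H [5,4]
F [5,3]
H [5,3]
H [5,3]
H [5,3]
H [5,3]
H [5,3]
H [5,3]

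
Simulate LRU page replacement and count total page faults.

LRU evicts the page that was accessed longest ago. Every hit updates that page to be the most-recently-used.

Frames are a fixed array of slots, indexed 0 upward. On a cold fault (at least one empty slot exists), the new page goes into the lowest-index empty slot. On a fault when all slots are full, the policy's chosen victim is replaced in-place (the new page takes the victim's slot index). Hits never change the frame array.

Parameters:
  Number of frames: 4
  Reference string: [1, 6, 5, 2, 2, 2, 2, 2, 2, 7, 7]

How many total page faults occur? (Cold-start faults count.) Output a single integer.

Answer: 5

Derivation:
Step 0: ref 1 → FAULT, frames=[1,-,-,-]
Step 1: ref 6 → FAULT, frames=[1,6,-,-]
Step 2: ref 5 → FAULT, frames=[1,6,5,-]
Step 3: ref 2 → FAULT, frames=[1,6,5,2]
Step 4: ref 2 → HIT, frames=[1,6,5,2]
Step 5: ref 2 → HIT, frames=[1,6,5,2]
Step 6: ref 2 → HIT, frames=[1,6,5,2]
Step 7: ref 2 → HIT, frames=[1,6,5,2]
Step 8: ref 2 → HIT, frames=[1,6,5,2]
Step 9: ref 7 → FAULT (evict 1), frames=[7,6,5,2]
Step 10: ref 7 → HIT, frames=[7,6,5,2]
Total faults: 5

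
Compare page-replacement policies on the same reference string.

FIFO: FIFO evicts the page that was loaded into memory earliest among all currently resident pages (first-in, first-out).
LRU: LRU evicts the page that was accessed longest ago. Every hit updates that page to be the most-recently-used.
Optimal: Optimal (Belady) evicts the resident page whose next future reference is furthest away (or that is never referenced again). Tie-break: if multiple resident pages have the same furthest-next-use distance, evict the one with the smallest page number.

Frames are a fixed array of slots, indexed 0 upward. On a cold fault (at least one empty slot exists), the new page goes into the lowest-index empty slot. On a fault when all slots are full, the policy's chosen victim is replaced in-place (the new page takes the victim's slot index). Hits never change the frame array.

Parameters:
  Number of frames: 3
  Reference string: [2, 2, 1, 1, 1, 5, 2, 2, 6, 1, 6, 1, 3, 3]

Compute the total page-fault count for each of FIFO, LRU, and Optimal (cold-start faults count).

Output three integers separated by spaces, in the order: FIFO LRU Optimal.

Answer: 5 6 5

Derivation:
--- FIFO ---
  step 0: ref 2 -> FAULT, frames=[2,-,-] (faults so far: 1)
  step 1: ref 2 -> HIT, frames=[2,-,-] (faults so far: 1)
  step 2: ref 1 -> FAULT, frames=[2,1,-] (faults so far: 2)
  step 3: ref 1 -> HIT, frames=[2,1,-] (faults so far: 2)
  step 4: ref 1 -> HIT, frames=[2,1,-] (faults so far: 2)
  step 5: ref 5 -> FAULT, frames=[2,1,5] (faults so far: 3)
  step 6: ref 2 -> HIT, frames=[2,1,5] (faults so far: 3)
  step 7: ref 2 -> HIT, frames=[2,1,5] (faults so far: 3)
  step 8: ref 6 -> FAULT, evict 2, frames=[6,1,5] (faults so far: 4)
  step 9: ref 1 -> HIT, frames=[6,1,5] (faults so far: 4)
  step 10: ref 6 -> HIT, frames=[6,1,5] (faults so far: 4)
  step 11: ref 1 -> HIT, frames=[6,1,5] (faults so far: 4)
  step 12: ref 3 -> FAULT, evict 1, frames=[6,3,5] (faults so far: 5)
  step 13: ref 3 -> HIT, frames=[6,3,5] (faults so far: 5)
  FIFO total faults: 5
--- LRU ---
  step 0: ref 2 -> FAULT, frames=[2,-,-] (faults so far: 1)
  step 1: ref 2 -> HIT, frames=[2,-,-] (faults so far: 1)
  step 2: ref 1 -> FAULT, frames=[2,1,-] (faults so far: 2)
  step 3: ref 1 -> HIT, frames=[2,1,-] (faults so far: 2)
  step 4: ref 1 -> HIT, frames=[2,1,-] (faults so far: 2)
  step 5: ref 5 -> FAULT, frames=[2,1,5] (faults so far: 3)
  step 6: ref 2 -> HIT, frames=[2,1,5] (faults so far: 3)
  step 7: ref 2 -> HIT, frames=[2,1,5] (faults so far: 3)
  step 8: ref 6 -> FAULT, evict 1, frames=[2,6,5] (faults so far: 4)
  step 9: ref 1 -> FAULT, evict 5, frames=[2,6,1] (faults so far: 5)
  step 10: ref 6 -> HIT, frames=[2,6,1] (faults so far: 5)
  step 11: ref 1 -> HIT, frames=[2,6,1] (faults so far: 5)
  step 12: ref 3 -> FAULT, evict 2, frames=[3,6,1] (faults so far: 6)
  step 13: ref 3 -> HIT, frames=[3,6,1] (faults so far: 6)
  LRU total faults: 6
--- Optimal ---
  step 0: ref 2 -> FAULT, frames=[2,-,-] (faults so far: 1)
  step 1: ref 2 -> HIT, frames=[2,-,-] (faults so far: 1)
  step 2: ref 1 -> FAULT, frames=[2,1,-] (faults so far: 2)
  step 3: ref 1 -> HIT, frames=[2,1,-] (faults so far: 2)
  step 4: ref 1 -> HIT, frames=[2,1,-] (faults so far: 2)
  step 5: ref 5 -> FAULT, frames=[2,1,5] (faults so far: 3)
  step 6: ref 2 -> HIT, frames=[2,1,5] (faults so far: 3)
  step 7: ref 2 -> HIT, frames=[2,1,5] (faults so far: 3)
  step 8: ref 6 -> FAULT, evict 2, frames=[6,1,5] (faults so far: 4)
  step 9: ref 1 -> HIT, frames=[6,1,5] (faults so far: 4)
  step 10: ref 6 -> HIT, frames=[6,1,5] (faults so far: 4)
  step 11: ref 1 -> HIT, frames=[6,1,5] (faults so far: 4)
  step 12: ref 3 -> FAULT, evict 1, frames=[6,3,5] (faults so far: 5)
  step 13: ref 3 -> HIT, frames=[6,3,5] (faults so far: 5)
  Optimal total faults: 5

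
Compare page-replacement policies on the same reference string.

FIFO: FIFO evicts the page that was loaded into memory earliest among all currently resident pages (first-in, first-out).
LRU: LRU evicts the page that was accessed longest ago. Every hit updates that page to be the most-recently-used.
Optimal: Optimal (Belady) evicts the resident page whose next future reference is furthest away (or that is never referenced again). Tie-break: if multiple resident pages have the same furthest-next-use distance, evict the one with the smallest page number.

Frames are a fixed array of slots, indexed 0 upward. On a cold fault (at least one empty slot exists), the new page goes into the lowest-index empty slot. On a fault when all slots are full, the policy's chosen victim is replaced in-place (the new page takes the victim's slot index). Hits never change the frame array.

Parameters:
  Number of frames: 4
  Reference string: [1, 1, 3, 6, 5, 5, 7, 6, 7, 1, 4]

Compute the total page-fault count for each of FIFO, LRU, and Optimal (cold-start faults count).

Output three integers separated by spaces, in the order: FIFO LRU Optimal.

--- FIFO ---
  step 0: ref 1 -> FAULT, frames=[1,-,-,-] (faults so far: 1)
  step 1: ref 1 -> HIT, frames=[1,-,-,-] (faults so far: 1)
  step 2: ref 3 -> FAULT, frames=[1,3,-,-] (faults so far: 2)
  step 3: ref 6 -> FAULT, frames=[1,3,6,-] (faults so far: 3)
  step 4: ref 5 -> FAULT, frames=[1,3,6,5] (faults so far: 4)
  step 5: ref 5 -> HIT, frames=[1,3,6,5] (faults so far: 4)
  step 6: ref 7 -> FAULT, evict 1, frames=[7,3,6,5] (faults so far: 5)
  step 7: ref 6 -> HIT, frames=[7,3,6,5] (faults so far: 5)
  step 8: ref 7 -> HIT, frames=[7,3,6,5] (faults so far: 5)
  step 9: ref 1 -> FAULT, evict 3, frames=[7,1,6,5] (faults so far: 6)
  step 10: ref 4 -> FAULT, evict 6, frames=[7,1,4,5] (faults so far: 7)
  FIFO total faults: 7
--- LRU ---
  step 0: ref 1 -> FAULT, frames=[1,-,-,-] (faults so far: 1)
  step 1: ref 1 -> HIT, frames=[1,-,-,-] (faults so far: 1)
  step 2: ref 3 -> FAULT, frames=[1,3,-,-] (faults so far: 2)
  step 3: ref 6 -> FAULT, frames=[1,3,6,-] (faults so far: 3)
  step 4: ref 5 -> FAULT, frames=[1,3,6,5] (faults so far: 4)
  step 5: ref 5 -> HIT, frames=[1,3,6,5] (faults so far: 4)
  step 6: ref 7 -> FAULT, evict 1, frames=[7,3,6,5] (faults so far: 5)
  step 7: ref 6 -> HIT, frames=[7,3,6,5] (faults so far: 5)
  step 8: ref 7 -> HIT, frames=[7,3,6,5] (faults so far: 5)
  step 9: ref 1 -> FAULT, evict 3, frames=[7,1,6,5] (faults so far: 6)
  step 10: ref 4 -> FAULT, evict 5, frames=[7,1,6,4] (faults so far: 7)
  LRU total faults: 7
--- Optimal ---
  step 0: ref 1 -> FAULT, frames=[1,-,-,-] (faults so far: 1)
  step 1: ref 1 -> HIT, frames=[1,-,-,-] (faults so far: 1)
  step 2: ref 3 -> FAULT, frames=[1,3,-,-] (faults so far: 2)
  step 3: ref 6 -> FAULT, frames=[1,3,6,-] (faults so far: 3)
  step 4: ref 5 -> FAULT, frames=[1,3,6,5] (faults so far: 4)
  step 5: ref 5 -> HIT, frames=[1,3,6,5] (faults so far: 4)
  step 6: ref 7 -> FAULT, evict 3, frames=[1,7,6,5] (faults so far: 5)
  step 7: ref 6 -> HIT, frames=[1,7,6,5] (faults so far: 5)
  step 8: ref 7 -> HIT, frames=[1,7,6,5] (faults so far: 5)
  step 9: ref 1 -> HIT, frames=[1,7,6,5] (faults so far: 5)
  step 10: ref 4 -> FAULT, evict 1, frames=[4,7,6,5] (faults so far: 6)
  Optimal total faults: 6

Answer: 7 7 6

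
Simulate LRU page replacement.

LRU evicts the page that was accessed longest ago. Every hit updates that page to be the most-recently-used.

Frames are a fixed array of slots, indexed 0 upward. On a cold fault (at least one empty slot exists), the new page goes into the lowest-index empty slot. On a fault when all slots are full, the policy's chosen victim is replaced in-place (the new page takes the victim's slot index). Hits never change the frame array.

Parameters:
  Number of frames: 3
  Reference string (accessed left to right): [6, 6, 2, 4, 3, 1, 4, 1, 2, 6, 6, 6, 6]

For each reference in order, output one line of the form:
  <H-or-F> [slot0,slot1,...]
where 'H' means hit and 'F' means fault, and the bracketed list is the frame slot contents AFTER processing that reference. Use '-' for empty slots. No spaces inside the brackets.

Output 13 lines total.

F [6,-,-]
H [6,-,-]
F [6,2,-]
F [6,2,4]
F [3,2,4]
F [3,1,4]
H [3,1,4]
H [3,1,4]
F [2,1,4]
F [2,1,6]
H [2,1,6]
H [2,1,6]
H [2,1,6]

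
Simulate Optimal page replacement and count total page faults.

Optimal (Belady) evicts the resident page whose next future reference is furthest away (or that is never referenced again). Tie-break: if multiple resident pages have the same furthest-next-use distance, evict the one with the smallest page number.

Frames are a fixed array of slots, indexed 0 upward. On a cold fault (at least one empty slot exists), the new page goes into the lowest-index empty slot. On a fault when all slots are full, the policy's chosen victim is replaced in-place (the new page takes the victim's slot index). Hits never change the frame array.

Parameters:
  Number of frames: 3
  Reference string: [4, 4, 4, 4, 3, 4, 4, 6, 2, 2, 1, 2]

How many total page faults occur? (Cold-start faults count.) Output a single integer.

Answer: 5

Derivation:
Step 0: ref 4 → FAULT, frames=[4,-,-]
Step 1: ref 4 → HIT, frames=[4,-,-]
Step 2: ref 4 → HIT, frames=[4,-,-]
Step 3: ref 4 → HIT, frames=[4,-,-]
Step 4: ref 3 → FAULT, frames=[4,3,-]
Step 5: ref 4 → HIT, frames=[4,3,-]
Step 6: ref 4 → HIT, frames=[4,3,-]
Step 7: ref 6 → FAULT, frames=[4,3,6]
Step 8: ref 2 → FAULT (evict 3), frames=[4,2,6]
Step 9: ref 2 → HIT, frames=[4,2,6]
Step 10: ref 1 → FAULT (evict 4), frames=[1,2,6]
Step 11: ref 2 → HIT, frames=[1,2,6]
Total faults: 5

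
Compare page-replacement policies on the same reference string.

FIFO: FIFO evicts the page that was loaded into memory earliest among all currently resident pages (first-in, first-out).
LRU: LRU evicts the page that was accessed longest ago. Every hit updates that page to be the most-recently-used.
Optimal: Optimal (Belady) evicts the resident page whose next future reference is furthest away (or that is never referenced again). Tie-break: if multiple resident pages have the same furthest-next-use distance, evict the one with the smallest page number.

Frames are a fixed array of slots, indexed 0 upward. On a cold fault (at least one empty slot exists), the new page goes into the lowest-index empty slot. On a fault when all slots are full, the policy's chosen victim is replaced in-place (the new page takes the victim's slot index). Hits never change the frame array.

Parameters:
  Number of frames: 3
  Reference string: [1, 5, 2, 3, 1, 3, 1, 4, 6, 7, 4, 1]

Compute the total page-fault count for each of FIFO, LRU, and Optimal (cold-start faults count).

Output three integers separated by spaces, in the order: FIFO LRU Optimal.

--- FIFO ---
  step 0: ref 1 -> FAULT, frames=[1,-,-] (faults so far: 1)
  step 1: ref 5 -> FAULT, frames=[1,5,-] (faults so far: 2)
  step 2: ref 2 -> FAULT, frames=[1,5,2] (faults so far: 3)
  step 3: ref 3 -> FAULT, evict 1, frames=[3,5,2] (faults so far: 4)
  step 4: ref 1 -> FAULT, evict 5, frames=[3,1,2] (faults so far: 5)
  step 5: ref 3 -> HIT, frames=[3,1,2] (faults so far: 5)
  step 6: ref 1 -> HIT, frames=[3,1,2] (faults so far: 5)
  step 7: ref 4 -> FAULT, evict 2, frames=[3,1,4] (faults so far: 6)
  step 8: ref 6 -> FAULT, evict 3, frames=[6,1,4] (faults so far: 7)
  step 9: ref 7 -> FAULT, evict 1, frames=[6,7,4] (faults so far: 8)
  step 10: ref 4 -> HIT, frames=[6,7,4] (faults so far: 8)
  step 11: ref 1 -> FAULT, evict 4, frames=[6,7,1] (faults so far: 9)
  FIFO total faults: 9
--- LRU ---
  step 0: ref 1 -> FAULT, frames=[1,-,-] (faults so far: 1)
  step 1: ref 5 -> FAULT, frames=[1,5,-] (faults so far: 2)
  step 2: ref 2 -> FAULT, frames=[1,5,2] (faults so far: 3)
  step 3: ref 3 -> FAULT, evict 1, frames=[3,5,2] (faults so far: 4)
  step 4: ref 1 -> FAULT, evict 5, frames=[3,1,2] (faults so far: 5)
  step 5: ref 3 -> HIT, frames=[3,1,2] (faults so far: 5)
  step 6: ref 1 -> HIT, frames=[3,1,2] (faults so far: 5)
  step 7: ref 4 -> FAULT, evict 2, frames=[3,1,4] (faults so far: 6)
  step 8: ref 6 -> FAULT, evict 3, frames=[6,1,4] (faults so far: 7)
  step 9: ref 7 -> FAULT, evict 1, frames=[6,7,4] (faults so far: 8)
  step 10: ref 4 -> HIT, frames=[6,7,4] (faults so far: 8)
  step 11: ref 1 -> FAULT, evict 6, frames=[1,7,4] (faults so far: 9)
  LRU total faults: 9
--- Optimal ---
  step 0: ref 1 -> FAULT, frames=[1,-,-] (faults so far: 1)
  step 1: ref 5 -> FAULT, frames=[1,5,-] (faults so far: 2)
  step 2: ref 2 -> FAULT, frames=[1,5,2] (faults so far: 3)
  step 3: ref 3 -> FAULT, evict 2, frames=[1,5,3] (faults so far: 4)
  step 4: ref 1 -> HIT, frames=[1,5,3] (faults so far: 4)
  step 5: ref 3 -> HIT, frames=[1,5,3] (faults so far: 4)
  step 6: ref 1 -> HIT, frames=[1,5,3] (faults so far: 4)
  step 7: ref 4 -> FAULT, evict 3, frames=[1,5,4] (faults so far: 5)
  step 8: ref 6 -> FAULT, evict 5, frames=[1,6,4] (faults so far: 6)
  step 9: ref 7 -> FAULT, evict 6, frames=[1,7,4] (faults so far: 7)
  step 10: ref 4 -> HIT, frames=[1,7,4] (faults so far: 7)
  step 11: ref 1 -> HIT, frames=[1,7,4] (faults so far: 7)
  Optimal total faults: 7

Answer: 9 9 7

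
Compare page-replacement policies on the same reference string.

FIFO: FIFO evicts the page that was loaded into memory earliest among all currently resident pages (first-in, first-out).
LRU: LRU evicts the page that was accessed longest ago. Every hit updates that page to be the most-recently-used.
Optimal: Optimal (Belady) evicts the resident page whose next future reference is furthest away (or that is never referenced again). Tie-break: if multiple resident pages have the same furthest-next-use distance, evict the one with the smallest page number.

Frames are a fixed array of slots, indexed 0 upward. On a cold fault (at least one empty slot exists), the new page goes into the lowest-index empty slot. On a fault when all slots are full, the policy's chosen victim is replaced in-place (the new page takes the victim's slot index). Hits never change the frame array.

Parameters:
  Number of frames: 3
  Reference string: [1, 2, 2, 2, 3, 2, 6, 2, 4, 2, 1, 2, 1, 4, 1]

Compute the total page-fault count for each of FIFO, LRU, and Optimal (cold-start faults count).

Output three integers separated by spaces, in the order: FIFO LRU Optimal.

--- FIFO ---
  step 0: ref 1 -> FAULT, frames=[1,-,-] (faults so far: 1)
  step 1: ref 2 -> FAULT, frames=[1,2,-] (faults so far: 2)
  step 2: ref 2 -> HIT, frames=[1,2,-] (faults so far: 2)
  step 3: ref 2 -> HIT, frames=[1,2,-] (faults so far: 2)
  step 4: ref 3 -> FAULT, frames=[1,2,3] (faults so far: 3)
  step 5: ref 2 -> HIT, frames=[1,2,3] (faults so far: 3)
  step 6: ref 6 -> FAULT, evict 1, frames=[6,2,3] (faults so far: 4)
  step 7: ref 2 -> HIT, frames=[6,2,3] (faults so far: 4)
  step 8: ref 4 -> FAULT, evict 2, frames=[6,4,3] (faults so far: 5)
  step 9: ref 2 -> FAULT, evict 3, frames=[6,4,2] (faults so far: 6)
  step 10: ref 1 -> FAULT, evict 6, frames=[1,4,2] (faults so far: 7)
  step 11: ref 2 -> HIT, frames=[1,4,2] (faults so far: 7)
  step 12: ref 1 -> HIT, frames=[1,4,2] (faults so far: 7)
  step 13: ref 4 -> HIT, frames=[1,4,2] (faults so far: 7)
  step 14: ref 1 -> HIT, frames=[1,4,2] (faults so far: 7)
  FIFO total faults: 7
--- LRU ---
  step 0: ref 1 -> FAULT, frames=[1,-,-] (faults so far: 1)
  step 1: ref 2 -> FAULT, frames=[1,2,-] (faults so far: 2)
  step 2: ref 2 -> HIT, frames=[1,2,-] (faults so far: 2)
  step 3: ref 2 -> HIT, frames=[1,2,-] (faults so far: 2)
  step 4: ref 3 -> FAULT, frames=[1,2,3] (faults so far: 3)
  step 5: ref 2 -> HIT, frames=[1,2,3] (faults so far: 3)
  step 6: ref 6 -> FAULT, evict 1, frames=[6,2,3] (faults so far: 4)
  step 7: ref 2 -> HIT, frames=[6,2,3] (faults so far: 4)
  step 8: ref 4 -> FAULT, evict 3, frames=[6,2,4] (faults so far: 5)
  step 9: ref 2 -> HIT, frames=[6,2,4] (faults so far: 5)
  step 10: ref 1 -> FAULT, evict 6, frames=[1,2,4] (faults so far: 6)
  step 11: ref 2 -> HIT, frames=[1,2,4] (faults so far: 6)
  step 12: ref 1 -> HIT, frames=[1,2,4] (faults so far: 6)
  step 13: ref 4 -> HIT, frames=[1,2,4] (faults so far: 6)
  step 14: ref 1 -> HIT, frames=[1,2,4] (faults so far: 6)
  LRU total faults: 6
--- Optimal ---
  step 0: ref 1 -> FAULT, frames=[1,-,-] (faults so far: 1)
  step 1: ref 2 -> FAULT, frames=[1,2,-] (faults so far: 2)
  step 2: ref 2 -> HIT, frames=[1,2,-] (faults so far: 2)
  step 3: ref 2 -> HIT, frames=[1,2,-] (faults so far: 2)
  step 4: ref 3 -> FAULT, frames=[1,2,3] (faults so far: 3)
  step 5: ref 2 -> HIT, frames=[1,2,3] (faults so far: 3)
  step 6: ref 6 -> FAULT, evict 3, frames=[1,2,6] (faults so far: 4)
  step 7: ref 2 -> HIT, frames=[1,2,6] (faults so far: 4)
  step 8: ref 4 -> FAULT, evict 6, frames=[1,2,4] (faults so far: 5)
  step 9: ref 2 -> HIT, frames=[1,2,4] (faults so far: 5)
  step 10: ref 1 -> HIT, frames=[1,2,4] (faults so far: 5)
  step 11: ref 2 -> HIT, frames=[1,2,4] (faults so far: 5)
  step 12: ref 1 -> HIT, frames=[1,2,4] (faults so far: 5)
  step 13: ref 4 -> HIT, frames=[1,2,4] (faults so far: 5)
  step 14: ref 1 -> HIT, frames=[1,2,4] (faults so far: 5)
  Optimal total faults: 5

Answer: 7 6 5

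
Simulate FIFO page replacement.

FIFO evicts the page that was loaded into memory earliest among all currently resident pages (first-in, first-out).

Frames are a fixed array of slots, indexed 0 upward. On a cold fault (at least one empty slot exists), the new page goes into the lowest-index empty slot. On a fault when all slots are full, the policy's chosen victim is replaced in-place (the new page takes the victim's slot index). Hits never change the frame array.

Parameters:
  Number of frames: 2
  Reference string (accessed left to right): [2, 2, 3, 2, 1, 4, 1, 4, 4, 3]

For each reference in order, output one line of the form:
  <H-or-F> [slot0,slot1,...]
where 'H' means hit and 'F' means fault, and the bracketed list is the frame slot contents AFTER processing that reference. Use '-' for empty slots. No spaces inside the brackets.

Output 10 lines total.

F [2,-]
H [2,-]
F [2,3]
H [2,3]
F [1,3]
F [1,4]
H [1,4]
H [1,4]
H [1,4]
F [3,4]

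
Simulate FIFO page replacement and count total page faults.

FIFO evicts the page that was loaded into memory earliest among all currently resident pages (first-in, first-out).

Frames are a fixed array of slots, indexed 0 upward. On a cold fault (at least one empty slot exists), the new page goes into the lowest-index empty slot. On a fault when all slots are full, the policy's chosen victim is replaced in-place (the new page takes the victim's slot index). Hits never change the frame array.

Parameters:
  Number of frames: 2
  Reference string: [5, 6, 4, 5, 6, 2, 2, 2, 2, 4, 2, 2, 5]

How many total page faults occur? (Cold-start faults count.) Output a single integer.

Answer: 8

Derivation:
Step 0: ref 5 → FAULT, frames=[5,-]
Step 1: ref 6 → FAULT, frames=[5,6]
Step 2: ref 4 → FAULT (evict 5), frames=[4,6]
Step 3: ref 5 → FAULT (evict 6), frames=[4,5]
Step 4: ref 6 → FAULT (evict 4), frames=[6,5]
Step 5: ref 2 → FAULT (evict 5), frames=[6,2]
Step 6: ref 2 → HIT, frames=[6,2]
Step 7: ref 2 → HIT, frames=[6,2]
Step 8: ref 2 → HIT, frames=[6,2]
Step 9: ref 4 → FAULT (evict 6), frames=[4,2]
Step 10: ref 2 → HIT, frames=[4,2]
Step 11: ref 2 → HIT, frames=[4,2]
Step 12: ref 5 → FAULT (evict 2), frames=[4,5]
Total faults: 8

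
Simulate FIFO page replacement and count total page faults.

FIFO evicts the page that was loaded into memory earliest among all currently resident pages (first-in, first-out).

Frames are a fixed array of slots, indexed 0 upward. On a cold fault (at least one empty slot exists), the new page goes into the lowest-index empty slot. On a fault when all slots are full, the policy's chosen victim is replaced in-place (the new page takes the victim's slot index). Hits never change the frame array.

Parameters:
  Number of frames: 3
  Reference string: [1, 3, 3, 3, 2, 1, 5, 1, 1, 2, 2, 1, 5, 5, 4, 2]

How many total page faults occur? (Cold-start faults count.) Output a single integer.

Step 0: ref 1 → FAULT, frames=[1,-,-]
Step 1: ref 3 → FAULT, frames=[1,3,-]
Step 2: ref 3 → HIT, frames=[1,3,-]
Step 3: ref 3 → HIT, frames=[1,3,-]
Step 4: ref 2 → FAULT, frames=[1,3,2]
Step 5: ref 1 → HIT, frames=[1,3,2]
Step 6: ref 5 → FAULT (evict 1), frames=[5,3,2]
Step 7: ref 1 → FAULT (evict 3), frames=[5,1,2]
Step 8: ref 1 → HIT, frames=[5,1,2]
Step 9: ref 2 → HIT, frames=[5,1,2]
Step 10: ref 2 → HIT, frames=[5,1,2]
Step 11: ref 1 → HIT, frames=[5,1,2]
Step 12: ref 5 → HIT, frames=[5,1,2]
Step 13: ref 5 → HIT, frames=[5,1,2]
Step 14: ref 4 → FAULT (evict 2), frames=[5,1,4]
Step 15: ref 2 → FAULT (evict 5), frames=[2,1,4]
Total faults: 7

Answer: 7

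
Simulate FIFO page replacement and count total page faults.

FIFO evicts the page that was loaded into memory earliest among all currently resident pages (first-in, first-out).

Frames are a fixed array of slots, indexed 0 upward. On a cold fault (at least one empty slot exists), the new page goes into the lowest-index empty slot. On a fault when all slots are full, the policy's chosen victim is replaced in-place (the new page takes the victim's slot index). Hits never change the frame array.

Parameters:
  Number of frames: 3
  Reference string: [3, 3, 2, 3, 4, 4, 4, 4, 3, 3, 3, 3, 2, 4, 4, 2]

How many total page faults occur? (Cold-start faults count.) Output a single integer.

Answer: 3

Derivation:
Step 0: ref 3 → FAULT, frames=[3,-,-]
Step 1: ref 3 → HIT, frames=[3,-,-]
Step 2: ref 2 → FAULT, frames=[3,2,-]
Step 3: ref 3 → HIT, frames=[3,2,-]
Step 4: ref 4 → FAULT, frames=[3,2,4]
Step 5: ref 4 → HIT, frames=[3,2,4]
Step 6: ref 4 → HIT, frames=[3,2,4]
Step 7: ref 4 → HIT, frames=[3,2,4]
Step 8: ref 3 → HIT, frames=[3,2,4]
Step 9: ref 3 → HIT, frames=[3,2,4]
Step 10: ref 3 → HIT, frames=[3,2,4]
Step 11: ref 3 → HIT, frames=[3,2,4]
Step 12: ref 2 → HIT, frames=[3,2,4]
Step 13: ref 4 → HIT, frames=[3,2,4]
Step 14: ref 4 → HIT, frames=[3,2,4]
Step 15: ref 2 → HIT, frames=[3,2,4]
Total faults: 3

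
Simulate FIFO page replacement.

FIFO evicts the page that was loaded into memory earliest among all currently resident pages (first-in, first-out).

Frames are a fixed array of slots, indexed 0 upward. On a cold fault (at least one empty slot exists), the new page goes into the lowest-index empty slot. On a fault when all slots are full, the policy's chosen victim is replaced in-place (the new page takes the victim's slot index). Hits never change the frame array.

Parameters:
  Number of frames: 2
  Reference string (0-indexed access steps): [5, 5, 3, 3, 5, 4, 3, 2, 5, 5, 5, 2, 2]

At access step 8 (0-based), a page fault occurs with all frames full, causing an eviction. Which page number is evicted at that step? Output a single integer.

Step 0: ref 5 -> FAULT, frames=[5,-]
Step 1: ref 5 -> HIT, frames=[5,-]
Step 2: ref 3 -> FAULT, frames=[5,3]
Step 3: ref 3 -> HIT, frames=[5,3]
Step 4: ref 5 -> HIT, frames=[5,3]
Step 5: ref 4 -> FAULT, evict 5, frames=[4,3]
Step 6: ref 3 -> HIT, frames=[4,3]
Step 7: ref 2 -> FAULT, evict 3, frames=[4,2]
Step 8: ref 5 -> FAULT, evict 4, frames=[5,2]
At step 8: evicted page 4

Answer: 4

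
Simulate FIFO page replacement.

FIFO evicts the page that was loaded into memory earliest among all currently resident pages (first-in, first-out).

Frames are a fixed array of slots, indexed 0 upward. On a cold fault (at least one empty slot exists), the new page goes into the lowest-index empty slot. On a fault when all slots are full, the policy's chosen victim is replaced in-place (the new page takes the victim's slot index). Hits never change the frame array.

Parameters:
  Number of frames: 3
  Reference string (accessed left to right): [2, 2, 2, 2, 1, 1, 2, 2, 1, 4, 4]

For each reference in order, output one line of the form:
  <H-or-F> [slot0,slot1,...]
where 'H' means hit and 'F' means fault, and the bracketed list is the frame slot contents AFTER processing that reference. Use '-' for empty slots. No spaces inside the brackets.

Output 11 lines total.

F [2,-,-]
H [2,-,-]
H [2,-,-]
H [2,-,-]
F [2,1,-]
H [2,1,-]
H [2,1,-]
H [2,1,-]
H [2,1,-]
F [2,1,4]
H [2,1,4]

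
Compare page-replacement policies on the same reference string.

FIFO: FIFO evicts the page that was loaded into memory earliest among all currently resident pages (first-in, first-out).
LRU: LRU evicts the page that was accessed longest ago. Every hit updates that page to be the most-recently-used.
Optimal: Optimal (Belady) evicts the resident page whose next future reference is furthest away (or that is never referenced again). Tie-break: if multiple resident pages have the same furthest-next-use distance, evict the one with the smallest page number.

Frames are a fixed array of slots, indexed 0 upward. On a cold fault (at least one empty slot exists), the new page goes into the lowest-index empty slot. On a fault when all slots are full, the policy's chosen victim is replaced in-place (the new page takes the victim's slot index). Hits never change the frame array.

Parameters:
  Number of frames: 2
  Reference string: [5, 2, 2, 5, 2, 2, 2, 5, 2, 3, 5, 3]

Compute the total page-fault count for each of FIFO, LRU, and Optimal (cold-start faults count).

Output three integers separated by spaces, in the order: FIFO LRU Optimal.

--- FIFO ---
  step 0: ref 5 -> FAULT, frames=[5,-] (faults so far: 1)
  step 1: ref 2 -> FAULT, frames=[5,2] (faults so far: 2)
  step 2: ref 2 -> HIT, frames=[5,2] (faults so far: 2)
  step 3: ref 5 -> HIT, frames=[5,2] (faults so far: 2)
  step 4: ref 2 -> HIT, frames=[5,2] (faults so far: 2)
  step 5: ref 2 -> HIT, frames=[5,2] (faults so far: 2)
  step 6: ref 2 -> HIT, frames=[5,2] (faults so far: 2)
  step 7: ref 5 -> HIT, frames=[5,2] (faults so far: 2)
  step 8: ref 2 -> HIT, frames=[5,2] (faults so far: 2)
  step 9: ref 3 -> FAULT, evict 5, frames=[3,2] (faults so far: 3)
  step 10: ref 5 -> FAULT, evict 2, frames=[3,5] (faults so far: 4)
  step 11: ref 3 -> HIT, frames=[3,5] (faults so far: 4)
  FIFO total faults: 4
--- LRU ---
  step 0: ref 5 -> FAULT, frames=[5,-] (faults so far: 1)
  step 1: ref 2 -> FAULT, frames=[5,2] (faults so far: 2)
  step 2: ref 2 -> HIT, frames=[5,2] (faults so far: 2)
  step 3: ref 5 -> HIT, frames=[5,2] (faults so far: 2)
  step 4: ref 2 -> HIT, frames=[5,2] (faults so far: 2)
  step 5: ref 2 -> HIT, frames=[5,2] (faults so far: 2)
  step 6: ref 2 -> HIT, frames=[5,2] (faults so far: 2)
  step 7: ref 5 -> HIT, frames=[5,2] (faults so far: 2)
  step 8: ref 2 -> HIT, frames=[5,2] (faults so far: 2)
  step 9: ref 3 -> FAULT, evict 5, frames=[3,2] (faults so far: 3)
  step 10: ref 5 -> FAULT, evict 2, frames=[3,5] (faults so far: 4)
  step 11: ref 3 -> HIT, frames=[3,5] (faults so far: 4)
  LRU total faults: 4
--- Optimal ---
  step 0: ref 5 -> FAULT, frames=[5,-] (faults so far: 1)
  step 1: ref 2 -> FAULT, frames=[5,2] (faults so far: 2)
  step 2: ref 2 -> HIT, frames=[5,2] (faults so far: 2)
  step 3: ref 5 -> HIT, frames=[5,2] (faults so far: 2)
  step 4: ref 2 -> HIT, frames=[5,2] (faults so far: 2)
  step 5: ref 2 -> HIT, frames=[5,2] (faults so far: 2)
  step 6: ref 2 -> HIT, frames=[5,2] (faults so far: 2)
  step 7: ref 5 -> HIT, frames=[5,2] (faults so far: 2)
  step 8: ref 2 -> HIT, frames=[5,2] (faults so far: 2)
  step 9: ref 3 -> FAULT, evict 2, frames=[5,3] (faults so far: 3)
  step 10: ref 5 -> HIT, frames=[5,3] (faults so far: 3)
  step 11: ref 3 -> HIT, frames=[5,3] (faults so far: 3)
  Optimal total faults: 3

Answer: 4 4 3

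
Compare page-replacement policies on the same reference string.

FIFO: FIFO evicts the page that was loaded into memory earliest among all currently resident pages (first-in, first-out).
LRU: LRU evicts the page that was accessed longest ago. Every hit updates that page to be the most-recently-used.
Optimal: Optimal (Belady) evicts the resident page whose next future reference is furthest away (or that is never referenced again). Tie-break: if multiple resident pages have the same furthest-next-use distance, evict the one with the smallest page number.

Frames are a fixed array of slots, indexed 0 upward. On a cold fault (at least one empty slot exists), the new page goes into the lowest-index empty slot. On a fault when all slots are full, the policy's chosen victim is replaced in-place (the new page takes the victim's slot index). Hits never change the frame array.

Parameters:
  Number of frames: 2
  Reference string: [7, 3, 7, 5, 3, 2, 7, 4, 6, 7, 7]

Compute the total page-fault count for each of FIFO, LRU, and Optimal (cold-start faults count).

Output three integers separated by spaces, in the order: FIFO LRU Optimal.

Answer: 8 9 7

Derivation:
--- FIFO ---
  step 0: ref 7 -> FAULT, frames=[7,-] (faults so far: 1)
  step 1: ref 3 -> FAULT, frames=[7,3] (faults so far: 2)
  step 2: ref 7 -> HIT, frames=[7,3] (faults so far: 2)
  step 3: ref 5 -> FAULT, evict 7, frames=[5,3] (faults so far: 3)
  step 4: ref 3 -> HIT, frames=[5,3] (faults so far: 3)
  step 5: ref 2 -> FAULT, evict 3, frames=[5,2] (faults so far: 4)
  step 6: ref 7 -> FAULT, evict 5, frames=[7,2] (faults so far: 5)
  step 7: ref 4 -> FAULT, evict 2, frames=[7,4] (faults so far: 6)
  step 8: ref 6 -> FAULT, evict 7, frames=[6,4] (faults so far: 7)
  step 9: ref 7 -> FAULT, evict 4, frames=[6,7] (faults so far: 8)
  step 10: ref 7 -> HIT, frames=[6,7] (faults so far: 8)
  FIFO total faults: 8
--- LRU ---
  step 0: ref 7 -> FAULT, frames=[7,-] (faults so far: 1)
  step 1: ref 3 -> FAULT, frames=[7,3] (faults so far: 2)
  step 2: ref 7 -> HIT, frames=[7,3] (faults so far: 2)
  step 3: ref 5 -> FAULT, evict 3, frames=[7,5] (faults so far: 3)
  step 4: ref 3 -> FAULT, evict 7, frames=[3,5] (faults so far: 4)
  step 5: ref 2 -> FAULT, evict 5, frames=[3,2] (faults so far: 5)
  step 6: ref 7 -> FAULT, evict 3, frames=[7,2] (faults so far: 6)
  step 7: ref 4 -> FAULT, evict 2, frames=[7,4] (faults so far: 7)
  step 8: ref 6 -> FAULT, evict 7, frames=[6,4] (faults so far: 8)
  step 9: ref 7 -> FAULT, evict 4, frames=[6,7] (faults so far: 9)
  step 10: ref 7 -> HIT, frames=[6,7] (faults so far: 9)
  LRU total faults: 9
--- Optimal ---
  step 0: ref 7 -> FAULT, frames=[7,-] (faults so far: 1)
  step 1: ref 3 -> FAULT, frames=[7,3] (faults so far: 2)
  step 2: ref 7 -> HIT, frames=[7,3] (faults so far: 2)
  step 3: ref 5 -> FAULT, evict 7, frames=[5,3] (faults so far: 3)
  step 4: ref 3 -> HIT, frames=[5,3] (faults so far: 3)
  step 5: ref 2 -> FAULT, evict 3, frames=[5,2] (faults so far: 4)
  step 6: ref 7 -> FAULT, evict 2, frames=[5,7] (faults so far: 5)
  step 7: ref 4 -> FAULT, evict 5, frames=[4,7] (faults so far: 6)
  step 8: ref 6 -> FAULT, evict 4, frames=[6,7] (faults so far: 7)
  step 9: ref 7 -> HIT, frames=[6,7] (faults so far: 7)
  step 10: ref 7 -> HIT, frames=[6,7] (faults so far: 7)
  Optimal total faults: 7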